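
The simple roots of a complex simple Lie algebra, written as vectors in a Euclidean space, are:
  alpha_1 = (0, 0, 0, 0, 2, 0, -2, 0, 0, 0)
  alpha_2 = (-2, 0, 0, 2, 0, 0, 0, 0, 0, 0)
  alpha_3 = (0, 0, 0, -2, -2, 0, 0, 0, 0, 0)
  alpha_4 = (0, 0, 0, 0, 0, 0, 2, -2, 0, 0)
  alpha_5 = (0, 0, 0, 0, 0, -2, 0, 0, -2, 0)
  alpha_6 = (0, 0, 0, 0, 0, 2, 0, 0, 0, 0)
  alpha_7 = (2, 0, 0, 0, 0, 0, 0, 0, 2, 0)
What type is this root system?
Compute the Cartan integers a_ij = 2(alpha_i, alpha_j)/(alpha_j, alpha_j); the resulting 7x7 Cartan matrix is
[[2, 0, -1, -1, 0, 0, 0], [0, 2, -1, 0, 0, 0, -1], [-1, -1, 2, 0, 0, 0, 0], [-1, 0, 0, 2, 0, 0, 0], [0, 0, 0, 0, 2, -2, -1], [0, 0, 0, 0, -1, 2, 0], [0, -1, 0, 0, -1, 0, 2]].
The roots have two lengths (squared-length ratio 2:1); the short ones are alpha_{6}. The associated Dynkin diagram is a chain of 7 nodes with a double edge at one end; the terminal node there is the unique short simple root (B_7), so the type is B_7 (the algebra so(15)).

B_7 (so(15))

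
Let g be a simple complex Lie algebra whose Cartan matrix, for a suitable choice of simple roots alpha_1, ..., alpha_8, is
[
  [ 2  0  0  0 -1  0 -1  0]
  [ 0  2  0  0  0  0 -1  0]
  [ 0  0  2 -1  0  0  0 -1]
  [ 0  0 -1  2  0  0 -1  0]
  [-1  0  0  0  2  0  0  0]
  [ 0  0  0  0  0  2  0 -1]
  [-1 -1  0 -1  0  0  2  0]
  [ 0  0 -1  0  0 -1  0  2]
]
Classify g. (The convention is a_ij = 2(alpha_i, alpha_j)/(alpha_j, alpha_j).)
E8

The matrix has rank 8 with 2's on the diagonal. Reading the off-diagonal entries as Dynkin edges (a single edge where a_ij = a_ji = -1; a double or triple edge where a_ij * a_ji = 2 or 3), the diagram is a chain of 7 nodes with one extra node attached to the third node from one end (E_8). One simple-root ordering that puts it in standard form is (alpha_5, alpha_2, alpha_1, alpha_7, alpha_4, alpha_3, alpha_8, alpha_6). So the algebra is type E_8.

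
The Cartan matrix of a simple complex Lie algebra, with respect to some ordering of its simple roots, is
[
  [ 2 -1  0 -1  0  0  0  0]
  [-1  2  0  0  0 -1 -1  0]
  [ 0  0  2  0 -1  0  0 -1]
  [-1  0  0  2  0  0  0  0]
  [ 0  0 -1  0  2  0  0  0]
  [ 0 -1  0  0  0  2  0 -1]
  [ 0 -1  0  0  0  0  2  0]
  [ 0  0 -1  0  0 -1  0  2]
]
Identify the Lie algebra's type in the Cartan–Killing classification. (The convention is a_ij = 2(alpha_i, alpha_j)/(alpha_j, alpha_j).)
E_8

The matrix has rank 8 with 2's on the diagonal. Reading the off-diagonal entries as Dynkin edges (a single edge where a_ij = a_ji = -1; a double or triple edge where a_ij * a_ji = 2 or 3), the diagram is a chain of 7 nodes with one extra node attached to the third node from one end (E_8). One simple-root ordering that puts it in standard form is (alpha_4, alpha_7, alpha_1, alpha_2, alpha_6, alpha_8, alpha_3, alpha_5). So the algebra is type E_8.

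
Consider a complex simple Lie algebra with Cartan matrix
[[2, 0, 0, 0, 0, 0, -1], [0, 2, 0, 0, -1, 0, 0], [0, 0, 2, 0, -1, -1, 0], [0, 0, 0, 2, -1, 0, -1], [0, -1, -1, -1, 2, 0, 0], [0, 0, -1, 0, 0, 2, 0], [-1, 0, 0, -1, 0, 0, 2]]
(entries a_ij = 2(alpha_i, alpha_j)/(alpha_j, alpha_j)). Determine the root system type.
The matrix has rank 7 with 2's on the diagonal. Reading the off-diagonal entries as Dynkin edges (a single edge where a_ij = a_ji = -1; a double or triple edge where a_ij * a_ji = 2 or 3), the diagram is a chain of 6 nodes with one extra node attached to the third node from one end (E_7). One simple-root ordering that puts it in standard form is (alpha_6, alpha_2, alpha_3, alpha_5, alpha_4, alpha_7, alpha_1). So the algebra is type E_7.

E_7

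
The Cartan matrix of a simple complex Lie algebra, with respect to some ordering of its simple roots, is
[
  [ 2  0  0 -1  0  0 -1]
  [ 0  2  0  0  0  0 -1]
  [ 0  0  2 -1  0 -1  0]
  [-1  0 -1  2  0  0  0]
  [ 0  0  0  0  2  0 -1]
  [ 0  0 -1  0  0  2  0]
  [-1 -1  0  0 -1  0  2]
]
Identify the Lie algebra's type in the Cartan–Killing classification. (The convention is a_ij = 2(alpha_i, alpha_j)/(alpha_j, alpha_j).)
D_7

The matrix has rank 7 with 2's on the diagonal. Reading the off-diagonal entries as Dynkin edges (a single edge where a_ij = a_ji = -1; a double or triple edge where a_ij * a_ji = 2 or 3), the diagram is a chain of 5 nodes with a fork of two nodes at one end (D_7). One simple-root ordering that puts it in standard form is (alpha_6, alpha_3, alpha_4, alpha_1, alpha_7, alpha_5, alpha_2). So the algebra is type D_7, i.e. so(14).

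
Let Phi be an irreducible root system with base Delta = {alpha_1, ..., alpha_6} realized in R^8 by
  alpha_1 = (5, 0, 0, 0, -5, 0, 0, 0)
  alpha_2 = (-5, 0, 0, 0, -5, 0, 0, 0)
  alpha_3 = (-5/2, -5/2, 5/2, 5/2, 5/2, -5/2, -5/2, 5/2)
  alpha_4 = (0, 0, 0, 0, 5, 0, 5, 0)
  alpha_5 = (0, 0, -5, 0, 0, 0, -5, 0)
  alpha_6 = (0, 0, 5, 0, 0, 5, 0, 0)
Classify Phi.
Compute the Cartan integers a_ij = 2(alpha_i, alpha_j)/(alpha_j, alpha_j); the resulting 6x6 Cartan matrix is
[[2, 0, -1, -1, 0, 0], [0, 2, 0, -1, 0, 0], [-1, 0, 2, 0, 0, 0], [-1, -1, 0, 2, -1, 0], [0, 0, 0, -1, 2, -1], [0, 0, 0, 0, -1, 2]].
All simple roots have the same length, so the diagram is simply laced. The associated Dynkin diagram is a chain of 5 nodes with one extra node attached to the third node from one end (E_6), so the type is E_6.

E_6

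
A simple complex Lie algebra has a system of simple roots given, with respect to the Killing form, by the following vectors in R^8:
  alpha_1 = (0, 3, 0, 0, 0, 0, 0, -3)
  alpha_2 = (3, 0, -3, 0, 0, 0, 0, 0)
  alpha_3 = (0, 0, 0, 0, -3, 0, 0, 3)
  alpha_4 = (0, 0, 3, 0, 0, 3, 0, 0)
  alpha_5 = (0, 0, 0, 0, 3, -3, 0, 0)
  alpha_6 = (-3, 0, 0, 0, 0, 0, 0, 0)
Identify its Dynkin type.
Compute the Cartan integers a_ij = 2(alpha_i, alpha_j)/(alpha_j, alpha_j); the resulting 6x6 Cartan matrix is
[[2, 0, -1, 0, 0, 0], [0, 2, 0, -1, 0, -2], [-1, 0, 2, 0, -1, 0], [0, -1, 0, 2, -1, 0], [0, 0, -1, -1, 2, 0], [0, -1, 0, 0, 0, 2]].
The roots have two lengths (squared-length ratio 2:1); the short ones are alpha_{6}. The associated Dynkin diagram is a chain of 6 nodes with a double edge at one end; the terminal node there is the unique short simple root (B_6), so the type is B_6 (the algebra so(13)).

B_6 (so(13))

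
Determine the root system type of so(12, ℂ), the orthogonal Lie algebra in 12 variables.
This is so(12) with 12 even, which has dimension 12(12-1)/2 = 66 and rank 12/2 = 6. In the classification of classical Lie algebras, the orthogonal algebra so(2n) in an even number of variables has type D_n; here n = 6, so the Dynkin diagram is a chain of 4 nodes with a fork of two nodes at one end (D_6). Hence the type is D_6.

type D_6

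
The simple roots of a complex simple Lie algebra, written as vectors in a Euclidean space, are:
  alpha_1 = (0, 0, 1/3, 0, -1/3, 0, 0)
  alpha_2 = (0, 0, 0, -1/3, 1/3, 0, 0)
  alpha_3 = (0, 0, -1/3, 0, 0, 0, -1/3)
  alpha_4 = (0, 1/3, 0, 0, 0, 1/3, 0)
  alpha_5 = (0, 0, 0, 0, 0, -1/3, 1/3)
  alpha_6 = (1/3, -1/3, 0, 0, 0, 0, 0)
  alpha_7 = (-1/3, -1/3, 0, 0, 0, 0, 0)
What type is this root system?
Compute the Cartan integers a_ij = 2(alpha_i, alpha_j)/(alpha_j, alpha_j); the resulting 7x7 Cartan matrix is
[[2, -1, -1, 0, 0, 0, 0], [-1, 2, 0, 0, 0, 0, 0], [-1, 0, 2, 0, -1, 0, 0], [0, 0, 0, 2, -1, -1, -1], [0, 0, -1, -1, 2, 0, 0], [0, 0, 0, -1, 0, 2, 0], [0, 0, 0, -1, 0, 0, 2]].
All simple roots have the same length, so the diagram is simply laced. The associated Dynkin diagram is a chain of 5 nodes with a fork of two nodes at one end (D_7), so the type is D_7 (the algebra so(14)).

type D_7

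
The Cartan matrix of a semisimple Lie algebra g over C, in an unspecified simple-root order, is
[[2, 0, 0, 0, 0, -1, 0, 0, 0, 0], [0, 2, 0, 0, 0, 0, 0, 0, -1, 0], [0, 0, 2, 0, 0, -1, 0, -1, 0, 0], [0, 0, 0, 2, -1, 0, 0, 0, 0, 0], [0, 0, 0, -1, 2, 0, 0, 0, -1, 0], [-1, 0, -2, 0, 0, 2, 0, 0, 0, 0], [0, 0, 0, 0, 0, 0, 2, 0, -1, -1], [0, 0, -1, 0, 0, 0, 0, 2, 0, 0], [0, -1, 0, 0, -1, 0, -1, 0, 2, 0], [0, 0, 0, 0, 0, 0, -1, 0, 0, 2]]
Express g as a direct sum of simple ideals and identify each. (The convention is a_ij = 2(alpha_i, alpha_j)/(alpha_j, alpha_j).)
The diagram associated to this matrix has two connected components: the simple roots {alpha_2, alpha_4, alpha_5, alpha_7, alpha_9, alpha_10} form a chain of 5 nodes with one extra node attached to the third node from one end (E_6), and {alpha_1, alpha_3, alpha_6, alpha_8} form a chain of 4 nodes with a double edge between the middle two (F_4). A semisimple Lie algebra decomposes uniquely as the direct sum of simple ideals, one per connected component of its Dynkin diagram, so g ≅ E_6 ⊕ F_4 (dimension 78 + 52 = 130).

E6 ⊕ F4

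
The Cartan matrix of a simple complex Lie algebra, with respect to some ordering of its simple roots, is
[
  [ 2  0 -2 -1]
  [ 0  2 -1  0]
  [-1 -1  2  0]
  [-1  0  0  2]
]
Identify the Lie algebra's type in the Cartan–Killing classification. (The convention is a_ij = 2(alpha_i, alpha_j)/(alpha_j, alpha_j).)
F_4

The matrix has rank 4 with 2's on the diagonal. Reading the off-diagonal entries as Dynkin edges (a single edge where a_ij = a_ji = -1; a double or triple edge where a_ij * a_ji = 2 or 3), the diagram is a chain of 4 nodes with a double edge between the middle two (F_4). One simple-root ordering that puts it in standard form is (alpha_4, alpha_1, alpha_3, alpha_2). So the algebra is type F_4.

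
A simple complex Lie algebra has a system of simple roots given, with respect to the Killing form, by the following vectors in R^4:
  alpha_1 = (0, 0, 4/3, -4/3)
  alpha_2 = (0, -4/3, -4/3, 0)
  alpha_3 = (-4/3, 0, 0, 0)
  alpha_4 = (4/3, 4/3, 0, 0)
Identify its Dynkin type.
B_4

Compute the Cartan integers a_ij = 2(alpha_i, alpha_j)/(alpha_j, alpha_j); the resulting 4x4 Cartan matrix is
[[2, -1, 0, 0], [-1, 2, 0, -1], [0, 0, 2, -1], [0, -1, -2, 2]].
The roots have two lengths (squared-length ratio 2:1); the short ones are alpha_{3}. The associated Dynkin diagram is a chain of 4 nodes with a double edge at one end; the terminal node there is the unique short simple root (B_4), so the type is B_4 (the algebra so(9)).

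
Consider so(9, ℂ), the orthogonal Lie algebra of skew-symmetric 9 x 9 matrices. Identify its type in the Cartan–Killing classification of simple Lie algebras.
type B_4

This is so(9) with 9 odd, which has dimension 9(9-1)/2 = 36 and rank (9-1)/2 = 4. In the classification of classical Lie algebras, the orthogonal algebra so(2n+1) in an odd number of variables has type B_n; here n = 4, so the Dynkin diagram is a chain of 4 nodes with a double edge at one end; the terminal node there is the unique short simple root (B_4). Hence the type is B_4.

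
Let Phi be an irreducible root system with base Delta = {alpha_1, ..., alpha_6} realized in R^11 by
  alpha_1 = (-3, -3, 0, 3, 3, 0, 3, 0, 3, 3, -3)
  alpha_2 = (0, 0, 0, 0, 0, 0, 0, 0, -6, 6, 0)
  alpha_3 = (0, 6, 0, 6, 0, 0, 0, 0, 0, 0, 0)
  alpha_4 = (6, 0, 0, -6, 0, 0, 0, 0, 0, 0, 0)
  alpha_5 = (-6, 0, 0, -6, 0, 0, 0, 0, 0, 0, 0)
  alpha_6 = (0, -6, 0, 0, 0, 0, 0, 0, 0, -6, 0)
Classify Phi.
Compute the Cartan integers a_ij = 2(alpha_i, alpha_j)/(alpha_j, alpha_j); the resulting 6x6 Cartan matrix is
[[2, 0, 0, -1, 0, 0], [0, 2, 0, 0, 0, -1], [0, 0, 2, -1, -1, -1], [-1, 0, -1, 2, 0, 0], [0, 0, -1, 0, 2, 0], [0, -1, -1, 0, 0, 2]].
All simple roots have the same length, so the diagram is simply laced. The associated Dynkin diagram is a chain of 5 nodes with one extra node attached to the third node from one end (E_6), so the type is E_6.

E6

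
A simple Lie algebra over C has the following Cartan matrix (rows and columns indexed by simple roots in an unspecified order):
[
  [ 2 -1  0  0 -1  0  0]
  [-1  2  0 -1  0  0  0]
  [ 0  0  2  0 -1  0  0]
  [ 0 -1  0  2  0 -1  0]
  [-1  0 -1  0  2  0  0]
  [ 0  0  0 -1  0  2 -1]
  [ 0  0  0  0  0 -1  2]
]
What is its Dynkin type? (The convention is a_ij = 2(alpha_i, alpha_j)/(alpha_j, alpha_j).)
The matrix has rank 7 with 2's on the diagonal. Reading the off-diagonal entries as Dynkin edges (a single edge where a_ij = a_ji = -1; a double or triple edge where a_ij * a_ji = 2 or 3), the diagram is a chain of 7 nodes with single edges (A_7). One simple-root ordering that puts it in standard form is (alpha_7, alpha_6, alpha_4, alpha_2, alpha_1, alpha_5, alpha_3). So the algebra is type A_7, i.e. sl(8).

A_7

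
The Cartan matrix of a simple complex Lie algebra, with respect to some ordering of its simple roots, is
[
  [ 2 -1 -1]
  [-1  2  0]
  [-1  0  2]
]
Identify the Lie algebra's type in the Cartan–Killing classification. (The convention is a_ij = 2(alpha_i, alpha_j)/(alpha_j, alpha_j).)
The matrix has rank 3 with 2's on the diagonal. Reading the off-diagonal entries as Dynkin edges (a single edge where a_ij = a_ji = -1; a double or triple edge where a_ij * a_ji = 2 or 3), the diagram is a chain of 3 nodes with single edges (A_3). One simple-root ordering that puts it in standard form is (alpha_2, alpha_1, alpha_3). So the algebra is type A_3, i.e. sl(4).

A3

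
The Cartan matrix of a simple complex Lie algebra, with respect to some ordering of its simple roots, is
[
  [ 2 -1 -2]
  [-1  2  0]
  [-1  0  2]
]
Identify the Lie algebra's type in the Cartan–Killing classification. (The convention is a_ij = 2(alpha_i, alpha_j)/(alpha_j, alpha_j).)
B_3 (so(7))

The matrix has rank 3 with 2's on the diagonal. Reading the off-diagonal entries as Dynkin edges (a single edge where a_ij = a_ji = -1; a double or triple edge where a_ij * a_ji = 2 or 3), the diagram is a chain of 3 nodes with a double edge at one end; the terminal node there is the unique short simple root (B_3). One simple-root ordering that puts it in standard form is (alpha_2, alpha_1, alpha_3). So the algebra is type B_3, i.e. so(7).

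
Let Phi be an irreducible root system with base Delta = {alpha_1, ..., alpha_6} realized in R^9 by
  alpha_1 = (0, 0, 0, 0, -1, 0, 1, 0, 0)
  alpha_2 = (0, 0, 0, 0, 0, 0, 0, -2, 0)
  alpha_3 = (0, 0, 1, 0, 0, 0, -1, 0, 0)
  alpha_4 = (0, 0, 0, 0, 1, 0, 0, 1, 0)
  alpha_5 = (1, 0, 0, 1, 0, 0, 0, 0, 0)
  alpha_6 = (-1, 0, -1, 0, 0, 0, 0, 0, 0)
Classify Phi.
Compute the Cartan integers a_ij = 2(alpha_i, alpha_j)/(alpha_j, alpha_j); the resulting 6x6 Cartan matrix is
[[2, 0, -1, -1, 0, 0], [0, 2, 0, -2, 0, 0], [-1, 0, 2, 0, 0, -1], [-1, -1, 0, 2, 0, 0], [0, 0, 0, 0, 2, -1], [0, 0, -1, 0, -1, 2]].
The roots have two lengths (squared-length ratio 2:1); the short ones are alpha_{1,3,4,5,6}. The associated Dynkin diagram is a chain of 6 nodes with a double edge at one end; the terminal node there is the unique long simple root (C_6), so the type is C_6 (the algebra sp(12)).

C_6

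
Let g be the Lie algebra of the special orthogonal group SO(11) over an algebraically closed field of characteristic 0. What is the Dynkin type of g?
This is so(11) with 11 odd, which has dimension 11(11-1)/2 = 55 and rank (11-1)/2 = 5. In the classification of classical Lie algebras, the orthogonal algebra so(2n+1) in an odd number of variables has type B_n; here n = 5, so the Dynkin diagram is a chain of 5 nodes with a double edge at one end; the terminal node there is the unique short simple root (B_5). Hence the type is B_5.

B5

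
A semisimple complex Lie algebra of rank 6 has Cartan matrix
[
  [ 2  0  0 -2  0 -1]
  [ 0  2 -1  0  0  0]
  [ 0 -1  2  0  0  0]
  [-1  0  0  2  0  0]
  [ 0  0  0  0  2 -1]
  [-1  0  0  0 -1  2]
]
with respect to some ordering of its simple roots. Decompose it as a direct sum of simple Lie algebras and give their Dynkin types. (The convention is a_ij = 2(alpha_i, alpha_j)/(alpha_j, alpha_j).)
A_2 ⊕ B_4

The diagram associated to this matrix has two connected components: the simple roots {alpha_2, alpha_3} form a chain of 2 nodes with single edges (A_2), and {alpha_1, alpha_4, alpha_5, alpha_6} form a chain of 4 nodes with a double edge at one end; the terminal node there is the unique short simple root (B_4). A semisimple Lie algebra decomposes uniquely as the direct sum of simple ideals, one per connected component of its Dynkin diagram, so g ≅ A_2 ⊕ B_4 (dimension 8 + 36 = 44).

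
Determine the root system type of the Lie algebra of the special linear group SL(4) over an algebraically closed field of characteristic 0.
A3

This is sl(4), which has dimension 4^2 - 1 = 15 and rank 4 - 1 = 3 (a Cartan subalgebra is the diagonal traceless matrices). In the classification of classical Lie algebras, the special linear algebra sl(n+1) has type A_n; here n = 3, so the Dynkin diagram is a chain of 3 nodes with single edges (A_3). Hence the type is A_3.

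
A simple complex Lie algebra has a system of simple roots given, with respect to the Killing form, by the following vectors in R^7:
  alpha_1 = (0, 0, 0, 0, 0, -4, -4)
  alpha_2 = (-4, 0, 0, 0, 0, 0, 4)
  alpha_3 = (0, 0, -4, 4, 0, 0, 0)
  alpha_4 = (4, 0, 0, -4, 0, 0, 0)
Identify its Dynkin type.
Compute the Cartan integers a_ij = 2(alpha_i, alpha_j)/(alpha_j, alpha_j); the resulting 4x4 Cartan matrix is
[[2, -1, 0, 0], [-1, 2, 0, -1], [0, 0, 2, -1], [0, -1, -1, 2]].
All simple roots have the same length, so the diagram is simply laced. The associated Dynkin diagram is a chain of 4 nodes with single edges (A_4), so the type is A_4 (the algebra sl(5)).

type A_4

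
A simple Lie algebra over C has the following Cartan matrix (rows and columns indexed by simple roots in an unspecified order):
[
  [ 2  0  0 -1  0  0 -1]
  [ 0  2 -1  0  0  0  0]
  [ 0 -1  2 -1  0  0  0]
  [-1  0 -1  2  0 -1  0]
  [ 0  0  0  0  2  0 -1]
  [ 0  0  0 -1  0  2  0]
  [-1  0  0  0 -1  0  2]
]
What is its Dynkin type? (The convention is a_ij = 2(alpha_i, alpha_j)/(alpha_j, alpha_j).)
E_7

The matrix has rank 7 with 2's on the diagonal. Reading the off-diagonal entries as Dynkin edges (a single edge where a_ij = a_ji = -1; a double or triple edge where a_ij * a_ji = 2 or 3), the diagram is a chain of 6 nodes with one extra node attached to the third node from one end (E_7). One simple-root ordering that puts it in standard form is (alpha_2, alpha_6, alpha_3, alpha_4, alpha_1, alpha_7, alpha_5). So the algebra is type E_7.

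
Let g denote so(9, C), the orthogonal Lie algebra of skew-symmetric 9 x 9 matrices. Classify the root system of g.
This is so(9) with 9 odd, which has dimension 9(9-1)/2 = 36 and rank (9-1)/2 = 4. In the classification of classical Lie algebras, the orthogonal algebra so(2n+1) in an odd number of variables has type B_n; here n = 4, so the Dynkin diagram is a chain of 4 nodes with a double edge at one end; the terminal node there is the unique short simple root (B_4). Hence the type is B_4.

type B_4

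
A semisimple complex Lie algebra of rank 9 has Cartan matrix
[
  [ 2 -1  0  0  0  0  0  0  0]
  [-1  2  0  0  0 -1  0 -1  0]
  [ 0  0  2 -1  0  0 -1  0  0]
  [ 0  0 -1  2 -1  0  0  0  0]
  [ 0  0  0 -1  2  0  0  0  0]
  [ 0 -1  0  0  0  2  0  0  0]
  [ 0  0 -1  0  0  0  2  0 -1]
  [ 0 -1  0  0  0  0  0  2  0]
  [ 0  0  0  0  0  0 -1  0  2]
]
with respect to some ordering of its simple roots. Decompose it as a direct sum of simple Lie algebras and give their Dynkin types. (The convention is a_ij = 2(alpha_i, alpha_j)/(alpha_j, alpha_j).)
type A_5 + type D_4

The diagram associated to this matrix has two connected components: the simple roots {alpha_3, alpha_4, alpha_5, alpha_7, alpha_9} form a chain of 5 nodes with single edges (A_5), and {alpha_1, alpha_2, alpha_6, alpha_8} form a chain of 2 nodes with a fork of two nodes at one end (D_4). A semisimple Lie algebra decomposes uniquely as the direct sum of simple ideals, one per connected component of its Dynkin diagram, so g ≅ A_5 ⊕ D_4 (dimension 35 + 28 = 63).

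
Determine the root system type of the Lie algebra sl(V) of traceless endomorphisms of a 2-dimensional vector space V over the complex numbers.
A1

This is sl(2), which has dimension 2^2 - 1 = 3 and rank 2 - 1 = 1 (a Cartan subalgebra is the diagonal traceless matrices). In the classification of classical Lie algebras, the special linear algebra sl(n+1) has type A_n; here n = 1, so the Dynkin diagram is a chain of 1 nodes with single edges (A_1). Hence the type is A_1.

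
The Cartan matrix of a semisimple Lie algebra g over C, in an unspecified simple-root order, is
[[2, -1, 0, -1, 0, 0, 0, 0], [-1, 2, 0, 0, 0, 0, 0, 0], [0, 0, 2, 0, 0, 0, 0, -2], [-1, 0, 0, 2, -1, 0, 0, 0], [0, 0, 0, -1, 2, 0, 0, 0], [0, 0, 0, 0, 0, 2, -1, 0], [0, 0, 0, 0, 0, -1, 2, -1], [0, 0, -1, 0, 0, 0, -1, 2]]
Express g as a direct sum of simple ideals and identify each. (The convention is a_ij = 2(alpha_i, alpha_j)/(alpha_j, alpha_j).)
A4 + C4

The diagram associated to this matrix has two connected components: the simple roots {alpha_1, alpha_2, alpha_4, alpha_5} form a chain of 4 nodes with single edges (A_4), and {alpha_3, alpha_6, alpha_7, alpha_8} form a chain of 4 nodes with a double edge at one end; the terminal node there is the unique long simple root (C_4). A semisimple Lie algebra decomposes uniquely as the direct sum of simple ideals, one per connected component of its Dynkin diagram, so g ≅ A_4 ⊕ C_4 (dimension 24 + 36 = 60).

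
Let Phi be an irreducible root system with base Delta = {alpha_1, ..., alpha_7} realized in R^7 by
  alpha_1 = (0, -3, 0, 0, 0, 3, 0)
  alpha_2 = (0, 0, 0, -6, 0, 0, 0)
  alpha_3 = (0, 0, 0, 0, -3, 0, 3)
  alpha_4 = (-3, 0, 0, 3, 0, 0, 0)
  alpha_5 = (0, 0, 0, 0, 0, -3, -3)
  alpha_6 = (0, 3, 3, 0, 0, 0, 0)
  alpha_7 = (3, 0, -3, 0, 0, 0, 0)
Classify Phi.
C7

Compute the Cartan integers a_ij = 2(alpha_i, alpha_j)/(alpha_j, alpha_j); the resulting 7x7 Cartan matrix is
[[2, 0, 0, 0, -1, -1, 0], [0, 2, 0, -2, 0, 0, 0], [0, 0, 2, 0, -1, 0, 0], [0, -1, 0, 2, 0, 0, -1], [-1, 0, -1, 0, 2, 0, 0], [-1, 0, 0, 0, 0, 2, -1], [0, 0, 0, -1, 0, -1, 2]].
The roots have two lengths (squared-length ratio 2:1); the short ones are alpha_{1,3,4,5,6,7}. The associated Dynkin diagram is a chain of 7 nodes with a double edge at one end; the terminal node there is the unique long simple root (C_7), so the type is C_7 (the algebra sp(14)).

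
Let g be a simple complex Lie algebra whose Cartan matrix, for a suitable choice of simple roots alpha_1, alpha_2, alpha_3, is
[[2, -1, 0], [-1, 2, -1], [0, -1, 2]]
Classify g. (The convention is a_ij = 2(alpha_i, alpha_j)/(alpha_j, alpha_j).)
The matrix has rank 3 with 2's on the diagonal. Reading the off-diagonal entries as Dynkin edges (a single edge where a_ij = a_ji = -1; a double or triple edge where a_ij * a_ji = 2 or 3), the diagram is a chain of 3 nodes with single edges (A_3). One simple-root ordering that puts it in standard form is (alpha_1, alpha_2, alpha_3). So the algebra is type A_3, i.e. sl(4).

A_3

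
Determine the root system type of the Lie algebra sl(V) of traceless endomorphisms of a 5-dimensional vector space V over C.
A_4 (sl(5))

This is sl(5), which has dimension 5^2 - 1 = 24 and rank 5 - 1 = 4 (a Cartan subalgebra is the diagonal traceless matrices). In the classification of classical Lie algebras, the special linear algebra sl(n+1) has type A_n; here n = 4, so the Dynkin diagram is a chain of 4 nodes with single edges (A_4). Hence the type is A_4.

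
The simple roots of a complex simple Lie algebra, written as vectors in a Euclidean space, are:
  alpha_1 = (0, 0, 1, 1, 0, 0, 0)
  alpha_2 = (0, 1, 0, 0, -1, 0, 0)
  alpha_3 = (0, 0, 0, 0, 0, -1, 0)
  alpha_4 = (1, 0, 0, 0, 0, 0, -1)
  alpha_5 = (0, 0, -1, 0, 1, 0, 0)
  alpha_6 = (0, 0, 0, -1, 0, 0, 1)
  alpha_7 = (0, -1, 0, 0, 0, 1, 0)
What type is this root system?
B_7 (so(15))

Compute the Cartan integers a_ij = 2(alpha_i, alpha_j)/(alpha_j, alpha_j); the resulting 7x7 Cartan matrix is
[[2, 0, 0, 0, -1, -1, 0], [0, 2, 0, 0, -1, 0, -1], [0, 0, 2, 0, 0, 0, -1], [0, 0, 0, 2, 0, -1, 0], [-1, -1, 0, 0, 2, 0, 0], [-1, 0, 0, -1, 0, 2, 0], [0, -1, -2, 0, 0, 0, 2]].
The roots have two lengths (squared-length ratio 2:1); the short ones are alpha_{3}. The associated Dynkin diagram is a chain of 7 nodes with a double edge at one end; the terminal node there is the unique short simple root (B_7), so the type is B_7 (the algebra so(15)).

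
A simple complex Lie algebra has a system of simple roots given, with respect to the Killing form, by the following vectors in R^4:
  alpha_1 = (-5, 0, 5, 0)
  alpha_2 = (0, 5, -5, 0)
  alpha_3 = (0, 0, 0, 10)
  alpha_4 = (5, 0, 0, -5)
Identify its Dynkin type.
C_4

Compute the Cartan integers a_ij = 2(alpha_i, alpha_j)/(alpha_j, alpha_j); the resulting 4x4 Cartan matrix is
[[2, -1, 0, -1], [-1, 2, 0, 0], [0, 0, 2, -2], [-1, 0, -1, 2]].
The roots have two lengths (squared-length ratio 2:1); the short ones are alpha_{1,2,4}. The associated Dynkin diagram is a chain of 4 nodes with a double edge at one end; the terminal node there is the unique long simple root (C_4), so the type is C_4 (the algebra sp(8)).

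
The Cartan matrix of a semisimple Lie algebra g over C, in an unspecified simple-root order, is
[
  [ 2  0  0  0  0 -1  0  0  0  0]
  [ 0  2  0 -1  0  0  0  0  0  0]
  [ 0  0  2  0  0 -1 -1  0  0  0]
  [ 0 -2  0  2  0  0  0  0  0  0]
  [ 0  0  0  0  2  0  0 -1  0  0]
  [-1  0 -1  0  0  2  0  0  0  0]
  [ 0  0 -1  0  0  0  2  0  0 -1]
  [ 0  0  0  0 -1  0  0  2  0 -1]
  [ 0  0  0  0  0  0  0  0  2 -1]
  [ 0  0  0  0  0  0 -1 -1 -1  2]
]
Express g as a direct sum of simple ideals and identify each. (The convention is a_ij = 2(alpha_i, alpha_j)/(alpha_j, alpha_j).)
The diagram associated to this matrix has two connected components: the simple roots {alpha_2, alpha_4} form a chain of 2 nodes with a double edge at one end; the terminal node there is the unique short simple root (B_2), and {alpha_1, alpha_3, alpha_5, alpha_6, alpha_7, alpha_8, alpha_9, alpha_10} form a chain of 7 nodes with one extra node attached to the third node from one end (E_8). A semisimple Lie algebra decomposes uniquely as the direct sum of simple ideals, one per connected component of its Dynkin diagram, so g ≅ B_2 ⊕ E_8 (dimension 10 + 248 = 258).

type B_2 ⊕ type E_8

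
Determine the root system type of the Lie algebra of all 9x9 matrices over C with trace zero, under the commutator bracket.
This is sl(9), which has dimension 9^2 - 1 = 80 and rank 9 - 1 = 8 (a Cartan subalgebra is the diagonal traceless matrices). In the classification of classical Lie algebras, the special linear algebra sl(n+1) has type A_n; here n = 8, so the Dynkin diagram is a chain of 8 nodes with single edges (A_8). Hence the type is A_8.

A_8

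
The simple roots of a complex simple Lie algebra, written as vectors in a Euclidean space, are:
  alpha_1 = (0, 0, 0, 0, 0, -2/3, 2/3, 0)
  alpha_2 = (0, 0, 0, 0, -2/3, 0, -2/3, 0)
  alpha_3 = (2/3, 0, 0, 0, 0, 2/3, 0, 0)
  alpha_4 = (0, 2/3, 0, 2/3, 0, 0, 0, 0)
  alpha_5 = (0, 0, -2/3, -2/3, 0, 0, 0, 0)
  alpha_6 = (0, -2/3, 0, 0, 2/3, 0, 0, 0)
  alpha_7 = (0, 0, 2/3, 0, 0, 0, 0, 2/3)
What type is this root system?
type A_7

Compute the Cartan integers a_ij = 2(alpha_i, alpha_j)/(alpha_j, alpha_j); the resulting 7x7 Cartan matrix is
[[2, -1, -1, 0, 0, 0, 0], [-1, 2, 0, 0, 0, -1, 0], [-1, 0, 2, 0, 0, 0, 0], [0, 0, 0, 2, -1, -1, 0], [0, 0, 0, -1, 2, 0, -1], [0, -1, 0, -1, 0, 2, 0], [0, 0, 0, 0, -1, 0, 2]].
All simple roots have the same length, so the diagram is simply laced. The associated Dynkin diagram is a chain of 7 nodes with single edges (A_7), so the type is A_7 (the algebra sl(8)).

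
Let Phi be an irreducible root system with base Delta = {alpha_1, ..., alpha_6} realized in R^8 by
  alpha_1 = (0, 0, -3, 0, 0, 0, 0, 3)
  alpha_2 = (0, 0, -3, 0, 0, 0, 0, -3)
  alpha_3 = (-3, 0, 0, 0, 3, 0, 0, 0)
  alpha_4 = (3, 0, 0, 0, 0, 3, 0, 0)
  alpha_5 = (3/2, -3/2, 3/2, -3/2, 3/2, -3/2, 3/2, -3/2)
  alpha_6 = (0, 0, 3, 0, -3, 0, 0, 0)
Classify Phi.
Compute the Cartan integers a_ij = 2(alpha_i, alpha_j)/(alpha_j, alpha_j); the resulting 6x6 Cartan matrix is
[[2, 0, 0, 0, -1, -1], [0, 2, 0, 0, 0, -1], [0, 0, 2, -1, 0, -1], [0, 0, -1, 2, 0, 0], [-1, 0, 0, 0, 2, 0], [-1, -1, -1, 0, 0, 2]].
All simple roots have the same length, so the diagram is simply laced. The associated Dynkin diagram is a chain of 5 nodes with one extra node attached to the third node from one end (E_6), so the type is E_6.

E_6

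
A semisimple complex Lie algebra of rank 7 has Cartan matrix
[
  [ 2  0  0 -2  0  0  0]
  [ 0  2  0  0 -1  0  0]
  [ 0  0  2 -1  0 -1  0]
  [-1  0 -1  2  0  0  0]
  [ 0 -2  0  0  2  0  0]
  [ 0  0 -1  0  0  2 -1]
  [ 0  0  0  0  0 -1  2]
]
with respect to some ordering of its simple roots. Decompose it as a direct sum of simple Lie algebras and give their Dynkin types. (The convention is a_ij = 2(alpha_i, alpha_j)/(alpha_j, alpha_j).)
The diagram associated to this matrix has two connected components: the simple roots {alpha_2, alpha_5} form a chain of 2 nodes with a double edge at one end; the terminal node there is the unique short simple root (B_2), and {alpha_1, alpha_3, alpha_4, alpha_6, alpha_7} form a chain of 5 nodes with a double edge at one end; the terminal node there is the unique long simple root (C_5). A semisimple Lie algebra decomposes uniquely as the direct sum of simple ideals, one per connected component of its Dynkin diagram, so g ≅ B_2 ⊕ C_5 (dimension 10 + 55 = 65).

B_2 + C_5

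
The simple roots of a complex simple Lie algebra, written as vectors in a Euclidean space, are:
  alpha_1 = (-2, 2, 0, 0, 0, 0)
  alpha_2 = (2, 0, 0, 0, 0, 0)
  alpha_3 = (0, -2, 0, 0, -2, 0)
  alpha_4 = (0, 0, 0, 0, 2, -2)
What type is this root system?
B_4 (so(9))

Compute the Cartan integers a_ij = 2(alpha_i, alpha_j)/(alpha_j, alpha_j); the resulting 4x4 Cartan matrix is
[[2, -2, -1, 0], [-1, 2, 0, 0], [-1, 0, 2, -1], [0, 0, -1, 2]].
The roots have two lengths (squared-length ratio 2:1); the short ones are alpha_{2}. The associated Dynkin diagram is a chain of 4 nodes with a double edge at one end; the terminal node there is the unique short simple root (B_4), so the type is B_4 (the algebra so(9)).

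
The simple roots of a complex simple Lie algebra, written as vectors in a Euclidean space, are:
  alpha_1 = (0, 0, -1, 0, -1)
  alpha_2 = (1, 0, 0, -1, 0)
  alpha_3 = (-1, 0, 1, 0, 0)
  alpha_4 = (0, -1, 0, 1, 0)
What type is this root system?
Compute the Cartan integers a_ij = 2(alpha_i, alpha_j)/(alpha_j, alpha_j); the resulting 4x4 Cartan matrix is
[[2, 0, -1, 0], [0, 2, -1, -1], [-1, -1, 2, 0], [0, -1, 0, 2]].
All simple roots have the same length, so the diagram is simply laced. The associated Dynkin diagram is a chain of 4 nodes with single edges (A_4), so the type is A_4 (the algebra sl(5)).

type A_4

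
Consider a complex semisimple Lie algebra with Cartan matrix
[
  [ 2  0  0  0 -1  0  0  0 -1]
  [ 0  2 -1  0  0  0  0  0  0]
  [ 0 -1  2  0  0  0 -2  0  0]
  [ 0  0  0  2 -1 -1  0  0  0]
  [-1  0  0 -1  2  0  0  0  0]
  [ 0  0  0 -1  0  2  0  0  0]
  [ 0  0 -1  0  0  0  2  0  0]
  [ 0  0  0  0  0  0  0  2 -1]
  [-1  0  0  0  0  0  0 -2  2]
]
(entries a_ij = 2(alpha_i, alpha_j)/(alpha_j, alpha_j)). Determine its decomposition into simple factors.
B3 + B6

The diagram associated to this matrix has two connected components: the simple roots {alpha_2, alpha_3, alpha_7} form a chain of 3 nodes with a double edge at one end; the terminal node there is the unique short simple root (B_3), and {alpha_1, alpha_4, alpha_5, alpha_6, alpha_8, alpha_9} form a chain of 6 nodes with a double edge at one end; the terminal node there is the unique short simple root (B_6). A semisimple Lie algebra decomposes uniquely as the direct sum of simple ideals, one per connected component of its Dynkin diagram, so g ≅ B_3 ⊕ B_6 (dimension 21 + 78 = 99).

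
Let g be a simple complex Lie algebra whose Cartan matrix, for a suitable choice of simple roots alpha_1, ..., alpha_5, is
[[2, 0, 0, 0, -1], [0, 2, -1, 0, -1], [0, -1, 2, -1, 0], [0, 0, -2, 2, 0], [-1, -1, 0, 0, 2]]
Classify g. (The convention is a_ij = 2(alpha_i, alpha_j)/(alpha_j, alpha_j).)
type C_5

The matrix has rank 5 with 2's on the diagonal. Reading the off-diagonal entries as Dynkin edges (a single edge where a_ij = a_ji = -1; a double or triple edge where a_ij * a_ji = 2 or 3), the diagram is a chain of 5 nodes with a double edge at one end; the terminal node there is the unique long simple root (C_5). One simple-root ordering that puts it in standard form is (alpha_1, alpha_5, alpha_2, alpha_3, alpha_4). So the algebra is type C_5, i.e. sp(10).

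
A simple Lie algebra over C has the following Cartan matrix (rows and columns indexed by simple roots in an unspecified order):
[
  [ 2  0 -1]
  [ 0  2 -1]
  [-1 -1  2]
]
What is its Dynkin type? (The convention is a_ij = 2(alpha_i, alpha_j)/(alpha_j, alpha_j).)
A_3 (sl(4))

The matrix has rank 3 with 2's on the diagonal. Reading the off-diagonal entries as Dynkin edges (a single edge where a_ij = a_ji = -1; a double or triple edge where a_ij * a_ji = 2 or 3), the diagram is a chain of 3 nodes with single edges (A_3). One simple-root ordering that puts it in standard form is (alpha_1, alpha_3, alpha_2). So the algebra is type A_3, i.e. sl(4).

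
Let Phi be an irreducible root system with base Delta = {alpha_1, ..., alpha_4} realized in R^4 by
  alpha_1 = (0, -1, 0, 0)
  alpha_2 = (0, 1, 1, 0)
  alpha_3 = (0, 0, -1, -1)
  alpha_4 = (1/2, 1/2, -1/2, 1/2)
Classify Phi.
Compute the Cartan integers a_ij = 2(alpha_i, alpha_j)/(alpha_j, alpha_j); the resulting 4x4 Cartan matrix is
[[2, -1, 0, -1], [-2, 2, -1, 0], [0, -1, 2, 0], [-1, 0, 0, 2]].
The roots have two lengths (squared-length ratio 2:1); the short ones are alpha_{1,4}. The associated Dynkin diagram is a chain of 4 nodes with a double edge between the middle two (F_4), so the type is F_4.

F4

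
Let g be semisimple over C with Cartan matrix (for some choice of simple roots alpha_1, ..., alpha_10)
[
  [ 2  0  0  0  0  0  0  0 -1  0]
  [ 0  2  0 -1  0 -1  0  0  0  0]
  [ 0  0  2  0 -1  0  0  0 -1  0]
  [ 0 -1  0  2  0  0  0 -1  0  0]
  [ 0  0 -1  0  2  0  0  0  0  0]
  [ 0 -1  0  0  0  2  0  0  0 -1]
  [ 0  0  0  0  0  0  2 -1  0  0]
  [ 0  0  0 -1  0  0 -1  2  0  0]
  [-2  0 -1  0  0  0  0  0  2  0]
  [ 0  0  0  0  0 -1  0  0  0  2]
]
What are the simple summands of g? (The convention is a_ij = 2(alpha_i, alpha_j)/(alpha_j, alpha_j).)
The diagram associated to this matrix has two connected components: the simple roots {alpha_2, alpha_4, alpha_6, alpha_7, alpha_8, alpha_10} form a chain of 6 nodes with single edges (A_6), and {alpha_1, alpha_3, alpha_5, alpha_9} form a chain of 4 nodes with a double edge at one end; the terminal node there is the unique short simple root (B_4). A semisimple Lie algebra decomposes uniquely as the direct sum of simple ideals, one per connected component of its Dynkin diagram, so g ≅ A_6 ⊕ B_4 (dimension 48 + 36 = 84).

type A_6 ⊕ type B_4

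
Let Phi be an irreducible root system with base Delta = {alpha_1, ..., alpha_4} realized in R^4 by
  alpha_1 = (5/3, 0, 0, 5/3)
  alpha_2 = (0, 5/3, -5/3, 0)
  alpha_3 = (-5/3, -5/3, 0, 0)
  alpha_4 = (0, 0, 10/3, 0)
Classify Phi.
Compute the Cartan integers a_ij = 2(alpha_i, alpha_j)/(alpha_j, alpha_j); the resulting 4x4 Cartan matrix is
[[2, 0, -1, 0], [0, 2, -1, -1], [-1, -1, 2, 0], [0, -2, 0, 2]].
The roots have two lengths (squared-length ratio 2:1); the short ones are alpha_{1,2,3}. The associated Dynkin diagram is a chain of 4 nodes with a double edge at one end; the terminal node there is the unique long simple root (C_4), so the type is C_4 (the algebra sp(8)).

C_4 (sp(8))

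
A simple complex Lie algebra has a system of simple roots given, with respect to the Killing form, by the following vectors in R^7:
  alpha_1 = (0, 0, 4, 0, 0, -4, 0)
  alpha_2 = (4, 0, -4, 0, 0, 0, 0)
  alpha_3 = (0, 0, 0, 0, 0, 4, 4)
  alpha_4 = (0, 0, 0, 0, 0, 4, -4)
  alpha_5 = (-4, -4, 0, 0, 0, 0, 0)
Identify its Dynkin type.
type D_5

Compute the Cartan integers a_ij = 2(alpha_i, alpha_j)/(alpha_j, alpha_j); the resulting 5x5 Cartan matrix is
[[2, -1, -1, -1, 0], [-1, 2, 0, 0, -1], [-1, 0, 2, 0, 0], [-1, 0, 0, 2, 0], [0, -1, 0, 0, 2]].
All simple roots have the same length, so the diagram is simply laced. The associated Dynkin diagram is a chain of 3 nodes with a fork of two nodes at one end (D_5), so the type is D_5 (the algebra so(10)).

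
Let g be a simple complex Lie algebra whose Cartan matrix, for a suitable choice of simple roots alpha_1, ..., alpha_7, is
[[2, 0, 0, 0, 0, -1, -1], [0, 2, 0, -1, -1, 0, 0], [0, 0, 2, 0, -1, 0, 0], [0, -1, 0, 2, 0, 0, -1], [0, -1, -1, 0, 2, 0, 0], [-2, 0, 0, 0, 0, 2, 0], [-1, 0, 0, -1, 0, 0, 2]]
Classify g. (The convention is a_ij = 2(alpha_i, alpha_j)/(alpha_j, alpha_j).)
The matrix has rank 7 with 2's on the diagonal. Reading the off-diagonal entries as Dynkin edges (a single edge where a_ij = a_ji = -1; a double or triple edge where a_ij * a_ji = 2 or 3), the diagram is a chain of 7 nodes with a double edge at one end; the terminal node there is the unique long simple root (C_7). One simple-root ordering that puts it in standard form is (alpha_3, alpha_5, alpha_2, alpha_4, alpha_7, alpha_1, alpha_6). So the algebra is type C_7, i.e. sp(14).

C7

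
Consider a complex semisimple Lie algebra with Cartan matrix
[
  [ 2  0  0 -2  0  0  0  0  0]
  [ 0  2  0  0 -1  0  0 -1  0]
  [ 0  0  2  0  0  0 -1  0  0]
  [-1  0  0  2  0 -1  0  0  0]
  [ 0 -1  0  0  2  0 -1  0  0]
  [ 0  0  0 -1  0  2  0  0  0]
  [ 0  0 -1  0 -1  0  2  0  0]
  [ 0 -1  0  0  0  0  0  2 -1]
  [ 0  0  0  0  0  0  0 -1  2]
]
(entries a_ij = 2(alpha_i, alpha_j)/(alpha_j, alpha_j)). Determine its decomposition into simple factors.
The diagram associated to this matrix has two connected components: the simple roots {alpha_2, alpha_3, alpha_5, alpha_7, alpha_8, alpha_9} form a chain of 6 nodes with single edges (A_6), and {alpha_1, alpha_4, alpha_6} form a chain of 3 nodes with a double edge at one end; the terminal node there is the unique long simple root (C_3). A semisimple Lie algebra decomposes uniquely as the direct sum of simple ideals, one per connected component of its Dynkin diagram, so g ≅ A_6 ⊕ C_3 (dimension 48 + 21 = 69).

type A_6 + type C_3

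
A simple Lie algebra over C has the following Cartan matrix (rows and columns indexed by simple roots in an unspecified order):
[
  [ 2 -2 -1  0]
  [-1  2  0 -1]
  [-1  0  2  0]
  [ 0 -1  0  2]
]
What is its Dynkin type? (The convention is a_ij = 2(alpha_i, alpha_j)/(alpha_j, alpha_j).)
The matrix has rank 4 with 2's on the diagonal. Reading the off-diagonal entries as Dynkin edges (a single edge where a_ij = a_ji = -1; a double or triple edge where a_ij * a_ji = 2 or 3), the diagram is a chain of 4 nodes with a double edge between the middle two (F_4). One simple-root ordering that puts it in standard form is (alpha_3, alpha_1, alpha_2, alpha_4). So the algebra is type F_4.

type F_4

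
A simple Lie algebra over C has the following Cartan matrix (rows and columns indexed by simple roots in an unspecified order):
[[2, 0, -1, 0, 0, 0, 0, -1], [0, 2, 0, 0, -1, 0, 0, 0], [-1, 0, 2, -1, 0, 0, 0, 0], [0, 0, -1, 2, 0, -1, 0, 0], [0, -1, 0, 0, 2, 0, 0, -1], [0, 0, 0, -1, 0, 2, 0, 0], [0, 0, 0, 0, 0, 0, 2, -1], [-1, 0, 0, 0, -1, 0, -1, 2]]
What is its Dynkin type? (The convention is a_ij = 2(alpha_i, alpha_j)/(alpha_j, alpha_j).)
The matrix has rank 8 with 2's on the diagonal. Reading the off-diagonal entries as Dynkin edges (a single edge where a_ij = a_ji = -1; a double or triple edge where a_ij * a_ji = 2 or 3), the diagram is a chain of 7 nodes with one extra node attached to the third node from one end (E_8). One simple-root ordering that puts it in standard form is (alpha_2, alpha_7, alpha_5, alpha_8, alpha_1, alpha_3, alpha_4, alpha_6). So the algebra is type E_8.

E8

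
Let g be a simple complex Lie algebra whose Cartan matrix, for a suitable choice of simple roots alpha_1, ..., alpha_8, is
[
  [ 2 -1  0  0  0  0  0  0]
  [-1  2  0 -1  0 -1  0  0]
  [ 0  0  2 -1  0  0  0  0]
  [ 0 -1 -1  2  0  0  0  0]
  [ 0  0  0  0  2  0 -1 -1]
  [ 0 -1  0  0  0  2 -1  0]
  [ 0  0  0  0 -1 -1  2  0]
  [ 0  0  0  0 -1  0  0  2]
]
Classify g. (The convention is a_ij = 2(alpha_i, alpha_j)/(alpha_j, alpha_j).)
E_8

The matrix has rank 8 with 2's on the diagonal. Reading the off-diagonal entries as Dynkin edges (a single edge where a_ij = a_ji = -1; a double or triple edge where a_ij * a_ji = 2 or 3), the diagram is a chain of 7 nodes with one extra node attached to the third node from one end (E_8). One simple-root ordering that puts it in standard form is (alpha_3, alpha_1, alpha_4, alpha_2, alpha_6, alpha_7, alpha_5, alpha_8). So the algebra is type E_8.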